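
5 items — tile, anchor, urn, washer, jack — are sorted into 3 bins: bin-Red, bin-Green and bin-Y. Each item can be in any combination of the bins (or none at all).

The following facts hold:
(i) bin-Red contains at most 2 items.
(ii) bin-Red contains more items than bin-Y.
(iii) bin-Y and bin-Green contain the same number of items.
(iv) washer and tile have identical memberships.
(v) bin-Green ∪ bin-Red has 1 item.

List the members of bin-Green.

bin-Green = {}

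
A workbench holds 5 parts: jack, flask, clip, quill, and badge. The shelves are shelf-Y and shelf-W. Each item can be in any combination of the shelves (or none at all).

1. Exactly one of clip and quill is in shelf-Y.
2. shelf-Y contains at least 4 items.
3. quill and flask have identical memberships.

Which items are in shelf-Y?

shelf-Y = {badge, flask, jack, quill}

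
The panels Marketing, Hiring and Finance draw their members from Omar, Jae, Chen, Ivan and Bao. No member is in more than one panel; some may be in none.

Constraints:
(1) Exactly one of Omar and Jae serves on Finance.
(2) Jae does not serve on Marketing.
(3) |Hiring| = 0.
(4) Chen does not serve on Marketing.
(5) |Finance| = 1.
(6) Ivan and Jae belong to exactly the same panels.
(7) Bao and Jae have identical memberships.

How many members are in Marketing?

From (2): Jae ∉ Marketing.
From (4): Chen ∉ Marketing.
(3): Hiring already has 0, so the rest are out.
(6): Ivan matches Jae: Ivan ∉ Marketing.
(7): Bao matches Jae: Bao ∉ Marketing.
Suppose Omar ∈ Marketing: no assignment then satisfies all the clues, so Omar ∉ Marketing.

0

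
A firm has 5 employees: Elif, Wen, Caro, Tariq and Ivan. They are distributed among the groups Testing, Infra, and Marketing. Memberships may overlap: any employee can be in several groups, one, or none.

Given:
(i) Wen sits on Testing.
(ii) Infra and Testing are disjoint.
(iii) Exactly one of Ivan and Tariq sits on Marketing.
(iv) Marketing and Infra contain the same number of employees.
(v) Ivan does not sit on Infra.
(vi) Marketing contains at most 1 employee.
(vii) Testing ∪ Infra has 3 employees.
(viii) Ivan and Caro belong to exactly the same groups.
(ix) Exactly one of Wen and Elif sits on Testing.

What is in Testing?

Testing = {Tariq, Wen}

From (i): Wen ∈ Testing.
From (v): Ivan ∉ Infra.
(ii) (disjoint): Wen ∉ Infra.
(viii): Caro matches Ivan: Caro ∉ Infra.
(ix) (exactly one): Elif ∉ Testing.
Suppose Caro ∈ Testing: no assignment then satisfies all the clues, so Caro ∉ Testing.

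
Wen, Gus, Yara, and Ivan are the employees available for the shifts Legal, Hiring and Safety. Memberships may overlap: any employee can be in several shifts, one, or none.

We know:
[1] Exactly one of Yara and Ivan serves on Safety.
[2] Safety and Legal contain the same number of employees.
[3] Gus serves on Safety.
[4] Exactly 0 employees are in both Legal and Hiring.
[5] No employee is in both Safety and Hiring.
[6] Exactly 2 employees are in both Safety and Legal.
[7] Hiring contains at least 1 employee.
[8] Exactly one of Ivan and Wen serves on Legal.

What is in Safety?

Safety = {Gus, Ivan}

From (3): Gus ∈ Safety.
(5) (disjoint): Gus ∉ Hiring.
Suppose Wen ∈ Safety: no assignment then satisfies all the clues, so Wen ∉ Safety.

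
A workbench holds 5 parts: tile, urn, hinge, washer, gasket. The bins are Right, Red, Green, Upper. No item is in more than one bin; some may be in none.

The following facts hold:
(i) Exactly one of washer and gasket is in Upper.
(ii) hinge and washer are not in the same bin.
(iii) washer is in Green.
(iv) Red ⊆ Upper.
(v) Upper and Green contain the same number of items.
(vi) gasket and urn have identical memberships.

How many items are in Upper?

From (iii): washer ∈ Green.
(i) (exactly one): gasket ∈ Upper.
(ii): hinge ∉ Green.
(vi): urn matches gasket: urn ∉ Right.
(vi): urn matches gasket: urn ∉ Red.
(vi): urn matches gasket: urn ∉ Green.
(vi): urn matches gasket: urn ∈ Upper.
Suppose tile ∈ Right: no assignment then satisfies all the clues, so tile ∉ Right.

2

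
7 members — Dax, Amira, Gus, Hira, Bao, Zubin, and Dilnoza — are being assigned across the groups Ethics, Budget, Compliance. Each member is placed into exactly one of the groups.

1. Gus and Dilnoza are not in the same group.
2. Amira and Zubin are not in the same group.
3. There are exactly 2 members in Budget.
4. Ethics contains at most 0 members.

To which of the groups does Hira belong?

Hira: Compliance

(4): Ethics already has 0, so the rest are out.
Suppose Hira ∈ Budget: no assignment then satisfies all the clues, so Hira ∉ Budget.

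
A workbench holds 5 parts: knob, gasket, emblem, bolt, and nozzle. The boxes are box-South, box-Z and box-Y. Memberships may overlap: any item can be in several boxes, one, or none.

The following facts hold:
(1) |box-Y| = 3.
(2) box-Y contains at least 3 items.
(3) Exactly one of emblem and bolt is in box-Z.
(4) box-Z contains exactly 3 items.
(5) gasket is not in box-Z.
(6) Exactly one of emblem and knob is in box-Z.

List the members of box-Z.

box-Z = {bolt, knob, nozzle}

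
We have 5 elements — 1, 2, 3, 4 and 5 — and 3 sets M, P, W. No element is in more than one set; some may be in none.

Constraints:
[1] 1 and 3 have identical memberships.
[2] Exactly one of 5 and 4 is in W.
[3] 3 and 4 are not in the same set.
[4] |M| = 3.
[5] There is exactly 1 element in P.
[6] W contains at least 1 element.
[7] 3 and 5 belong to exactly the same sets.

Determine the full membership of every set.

M = {1, 3, 5}; P = {2}; W = {4}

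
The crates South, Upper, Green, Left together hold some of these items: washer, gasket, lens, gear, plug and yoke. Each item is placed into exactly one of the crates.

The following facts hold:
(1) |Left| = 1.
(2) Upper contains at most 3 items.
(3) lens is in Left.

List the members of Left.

From (3): lens ∈ Left.
(1): Left already has 1, so the rest are out.

Left = {lens}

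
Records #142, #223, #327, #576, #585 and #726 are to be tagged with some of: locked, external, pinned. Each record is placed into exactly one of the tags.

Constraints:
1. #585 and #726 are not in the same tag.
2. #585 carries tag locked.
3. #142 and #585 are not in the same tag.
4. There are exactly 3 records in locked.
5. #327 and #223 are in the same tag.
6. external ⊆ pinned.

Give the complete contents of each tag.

locked = {#223, #327, #585}; external = {}; pinned = {#142, #576, #726}

From (2): #585 ∈ locked.
(1): #726 ∉ locked.
(3): #142 ∉ locked.
Suppose #142 ∈ external: no assignment then satisfies all the clues, so #142 ∉ external.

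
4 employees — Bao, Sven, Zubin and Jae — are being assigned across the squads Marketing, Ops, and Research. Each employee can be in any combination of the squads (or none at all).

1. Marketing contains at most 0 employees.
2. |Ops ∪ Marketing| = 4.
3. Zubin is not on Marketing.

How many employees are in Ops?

4

From (3): Zubin ∉ Marketing.
(1): Marketing already has 0, so the rest are out.
Suppose Bao ∉ Ops: no assignment then satisfies all the clues, so Bao ∈ Ops.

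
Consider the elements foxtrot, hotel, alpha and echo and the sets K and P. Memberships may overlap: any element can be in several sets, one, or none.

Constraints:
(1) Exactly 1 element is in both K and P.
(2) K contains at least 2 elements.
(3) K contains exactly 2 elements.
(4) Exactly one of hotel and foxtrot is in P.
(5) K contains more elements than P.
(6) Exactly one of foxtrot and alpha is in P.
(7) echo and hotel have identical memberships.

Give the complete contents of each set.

K = {alpha, foxtrot}; P = {foxtrot}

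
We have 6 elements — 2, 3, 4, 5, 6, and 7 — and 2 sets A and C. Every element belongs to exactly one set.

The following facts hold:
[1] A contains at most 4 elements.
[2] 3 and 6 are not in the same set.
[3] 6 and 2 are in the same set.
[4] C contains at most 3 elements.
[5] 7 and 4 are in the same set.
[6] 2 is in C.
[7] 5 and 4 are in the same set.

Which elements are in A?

A = {3, 4, 5, 7}

From (6): 2 ∈ C.
(3): 6 matches 2: 6 ∉ A.
(3): 6 matches 2: 6 ∈ C.
(2): 3 ∉ C.
Only one set left: 3 ∈ A.
Suppose 4 ∉ A: no assignment then satisfies all the clues, so 4 ∈ A.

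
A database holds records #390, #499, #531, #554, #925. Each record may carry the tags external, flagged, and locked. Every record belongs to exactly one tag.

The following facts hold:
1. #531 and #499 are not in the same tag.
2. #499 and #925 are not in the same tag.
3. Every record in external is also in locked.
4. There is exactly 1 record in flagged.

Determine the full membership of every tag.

external = {}; flagged = {#499}; locked = {#390, #531, #554, #925}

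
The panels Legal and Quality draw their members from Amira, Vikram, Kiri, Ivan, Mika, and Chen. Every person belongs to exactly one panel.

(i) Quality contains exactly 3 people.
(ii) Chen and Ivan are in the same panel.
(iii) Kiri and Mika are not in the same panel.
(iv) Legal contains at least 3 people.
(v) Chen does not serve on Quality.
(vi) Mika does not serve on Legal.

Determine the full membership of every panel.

Legal = {Chen, Ivan, Kiri}; Quality = {Amira, Mika, Vikram}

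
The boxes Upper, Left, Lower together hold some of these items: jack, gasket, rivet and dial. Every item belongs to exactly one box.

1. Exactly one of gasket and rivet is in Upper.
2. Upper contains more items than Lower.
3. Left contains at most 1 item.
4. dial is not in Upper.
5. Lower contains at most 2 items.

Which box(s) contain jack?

jack: Upper

From (4): dial ∉ Upper.
Suppose jack ∉ Upper: no assignment then satisfies all the clues, so jack ∈ Upper.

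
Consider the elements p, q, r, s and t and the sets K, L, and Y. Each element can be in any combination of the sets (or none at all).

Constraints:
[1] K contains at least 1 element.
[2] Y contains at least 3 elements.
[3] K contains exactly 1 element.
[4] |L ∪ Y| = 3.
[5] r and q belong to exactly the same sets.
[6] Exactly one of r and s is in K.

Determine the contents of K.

K = {s}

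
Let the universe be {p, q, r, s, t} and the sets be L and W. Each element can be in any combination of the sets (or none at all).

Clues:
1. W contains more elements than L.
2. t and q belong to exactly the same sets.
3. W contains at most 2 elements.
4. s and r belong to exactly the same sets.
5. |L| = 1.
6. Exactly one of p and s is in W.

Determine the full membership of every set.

L = {p}; W = {r, s}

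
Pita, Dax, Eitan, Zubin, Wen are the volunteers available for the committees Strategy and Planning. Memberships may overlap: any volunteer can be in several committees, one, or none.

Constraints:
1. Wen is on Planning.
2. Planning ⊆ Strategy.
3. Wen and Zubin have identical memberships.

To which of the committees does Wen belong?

From (1): Wen ∈ Planning.
(2) with Wen ∈ Planning: Wen ∈ Strategy.
(3): Zubin matches Wen: Zubin ∈ Strategy.
(3): Zubin matches Wen: Zubin ∈ Planning.

Wen: Planning, Strategy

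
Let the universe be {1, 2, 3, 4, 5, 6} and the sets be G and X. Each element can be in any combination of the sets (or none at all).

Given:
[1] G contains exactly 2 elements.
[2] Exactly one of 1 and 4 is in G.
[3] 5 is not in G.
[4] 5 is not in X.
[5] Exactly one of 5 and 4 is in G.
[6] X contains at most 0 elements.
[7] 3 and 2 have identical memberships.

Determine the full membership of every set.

G = {4, 6}; X = {}

From (3): 5 ∉ G.
From (4): 5 ∉ X.
(5) (exactly one): 4 ∈ G.
(6): X already has 0, so the rest are out.
(2) (exactly one): 1 ∉ G.
Suppose 2 ∈ G: no assignment then satisfies all the clues, so 2 ∉ G.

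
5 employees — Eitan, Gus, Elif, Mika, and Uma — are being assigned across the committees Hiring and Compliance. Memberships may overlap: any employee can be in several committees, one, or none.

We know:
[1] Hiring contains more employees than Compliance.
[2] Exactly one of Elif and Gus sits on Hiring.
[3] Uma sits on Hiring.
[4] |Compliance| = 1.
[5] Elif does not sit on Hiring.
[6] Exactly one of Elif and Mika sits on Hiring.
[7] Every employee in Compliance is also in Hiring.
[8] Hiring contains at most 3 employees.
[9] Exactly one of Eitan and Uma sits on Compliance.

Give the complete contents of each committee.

Hiring = {Gus, Mika, Uma}; Compliance = {Uma}

From (3): Uma ∈ Hiring.
From (5): Elif ∉ Hiring.
(2) (exactly one): Gus ∈ Hiring.
(6) (exactly one): Mika ∈ Hiring.
(7) contrapositive: Elif ∉ Compliance.
(8): Hiring already has 3, so the rest are out.
(7) contrapositive: Eitan ∉ Compliance.
(9) (exactly one): Uma ∈ Compliance.
(4): Compliance already has 1, so the rest are out.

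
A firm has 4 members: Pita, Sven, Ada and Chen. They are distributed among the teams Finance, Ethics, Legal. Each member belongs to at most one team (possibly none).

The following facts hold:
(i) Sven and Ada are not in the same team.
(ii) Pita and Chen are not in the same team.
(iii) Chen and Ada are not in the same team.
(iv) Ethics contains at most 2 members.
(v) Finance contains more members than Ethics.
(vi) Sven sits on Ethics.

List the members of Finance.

From (vi): Sven ∈ Ethics.
(i): Ada ∉ Ethics.
Suppose Pita ∉ Finance: no assignment then satisfies all the clues, so Pita ∈ Finance.

Finance = {Ada, Pita}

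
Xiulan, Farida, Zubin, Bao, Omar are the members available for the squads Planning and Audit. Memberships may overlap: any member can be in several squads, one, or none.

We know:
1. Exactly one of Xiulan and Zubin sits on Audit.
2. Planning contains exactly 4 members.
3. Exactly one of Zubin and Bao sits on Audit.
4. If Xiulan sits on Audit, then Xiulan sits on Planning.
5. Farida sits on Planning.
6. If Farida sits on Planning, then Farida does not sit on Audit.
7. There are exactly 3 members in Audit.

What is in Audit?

Audit = {Bao, Omar, Xiulan}

From (5): Farida ∈ Planning.
(6): Farida ∉ Audit.
Suppose Xiulan ∉ Audit: no assignment then satisfies all the clues, so Xiulan ∈ Audit.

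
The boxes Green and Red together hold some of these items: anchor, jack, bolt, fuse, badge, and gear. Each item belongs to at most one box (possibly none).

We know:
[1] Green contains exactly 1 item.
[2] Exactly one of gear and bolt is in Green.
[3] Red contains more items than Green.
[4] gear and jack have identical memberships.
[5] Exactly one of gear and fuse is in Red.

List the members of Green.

Green = {bolt}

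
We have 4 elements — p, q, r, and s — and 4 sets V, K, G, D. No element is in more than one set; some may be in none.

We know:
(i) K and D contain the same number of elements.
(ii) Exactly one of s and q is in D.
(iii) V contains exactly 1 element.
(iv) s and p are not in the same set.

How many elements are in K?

1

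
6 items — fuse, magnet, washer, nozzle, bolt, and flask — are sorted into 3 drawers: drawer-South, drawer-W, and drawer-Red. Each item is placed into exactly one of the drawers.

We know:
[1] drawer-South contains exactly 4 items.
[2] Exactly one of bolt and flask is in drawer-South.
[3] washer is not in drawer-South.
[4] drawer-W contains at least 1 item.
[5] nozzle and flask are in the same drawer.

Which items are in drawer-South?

From (3): washer ∉ drawer-South.
Suppose fuse ∉ drawer-South: no assignment then satisfies all the clues, so fuse ∈ drawer-South.

drawer-South = {flask, fuse, magnet, nozzle}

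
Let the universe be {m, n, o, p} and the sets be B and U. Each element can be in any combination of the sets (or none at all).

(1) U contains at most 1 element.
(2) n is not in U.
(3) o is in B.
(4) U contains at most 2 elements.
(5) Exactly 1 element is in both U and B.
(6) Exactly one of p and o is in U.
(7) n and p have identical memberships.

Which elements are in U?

From (2): n ∉ U.
From (3): o ∈ B.
(7): p matches n: p ∉ U.
(6) (exactly one): o ∈ U.
(1): U already has 1, so the rest are out.

U = {o}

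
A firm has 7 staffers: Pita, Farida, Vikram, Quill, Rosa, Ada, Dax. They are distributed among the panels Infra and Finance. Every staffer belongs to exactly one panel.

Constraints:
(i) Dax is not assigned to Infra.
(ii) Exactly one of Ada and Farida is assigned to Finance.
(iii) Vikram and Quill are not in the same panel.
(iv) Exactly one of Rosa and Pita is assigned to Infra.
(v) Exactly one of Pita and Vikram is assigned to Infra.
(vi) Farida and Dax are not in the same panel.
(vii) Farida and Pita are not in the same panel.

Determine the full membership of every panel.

From (i): Dax ∉ Infra.
Only one panel left: Dax ∈ Finance.
(vi): Farida ∉ Finance.
Only one panel left: Farida ∈ Infra.
(ii) (exactly one): Ada ∈ Finance.
(vii): Pita ∉ Infra.
Only one panel left: Pita ∈ Finance.
(iv) (exactly one): Rosa ∈ Infra.
(v) (exactly one): Vikram ∈ Infra.
(iii): Quill ∉ Infra.
Only one panel left: Quill ∈ Finance.

Infra = {Farida, Rosa, Vikram}; Finance = {Ada, Dax, Pita, Quill}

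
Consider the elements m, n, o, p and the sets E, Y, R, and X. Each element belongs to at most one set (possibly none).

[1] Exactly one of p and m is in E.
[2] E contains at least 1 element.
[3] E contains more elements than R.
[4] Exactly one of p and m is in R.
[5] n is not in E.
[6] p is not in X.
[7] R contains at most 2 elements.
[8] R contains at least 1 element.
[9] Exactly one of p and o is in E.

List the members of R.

R = {p}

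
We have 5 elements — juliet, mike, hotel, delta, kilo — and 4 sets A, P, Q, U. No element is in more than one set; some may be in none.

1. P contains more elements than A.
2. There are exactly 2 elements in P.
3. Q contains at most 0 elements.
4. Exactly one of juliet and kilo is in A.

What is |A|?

1

(3): Q already has 0, so the rest are out.
Suppose mike ∈ A: no assignment then satisfies all the clues, so mike ∉ A.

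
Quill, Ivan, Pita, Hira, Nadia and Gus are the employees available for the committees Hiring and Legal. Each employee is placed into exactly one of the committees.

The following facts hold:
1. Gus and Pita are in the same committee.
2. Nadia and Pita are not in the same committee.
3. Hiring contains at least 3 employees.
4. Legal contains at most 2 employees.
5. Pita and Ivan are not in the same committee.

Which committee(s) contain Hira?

Hira: Hiring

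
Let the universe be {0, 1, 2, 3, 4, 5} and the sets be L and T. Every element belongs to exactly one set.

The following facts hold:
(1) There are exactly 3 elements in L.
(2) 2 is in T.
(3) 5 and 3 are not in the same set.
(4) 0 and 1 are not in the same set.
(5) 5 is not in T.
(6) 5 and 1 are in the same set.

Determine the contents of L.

From (2): 2 ∈ T.
From (5): 5 ∉ T.
(6): 1 matches 5: 1 ∉ T.
Only one set left: 1 ∈ L.
Only one set left: 5 ∈ L.
(3): 3 ∉ L.
(4): 0 ∉ L.
Only one set left: 0 ∈ T.
Only one set left: 3 ∈ T.
(1): only 3 candidates remain for L, so all are in.

L = {1, 4, 5}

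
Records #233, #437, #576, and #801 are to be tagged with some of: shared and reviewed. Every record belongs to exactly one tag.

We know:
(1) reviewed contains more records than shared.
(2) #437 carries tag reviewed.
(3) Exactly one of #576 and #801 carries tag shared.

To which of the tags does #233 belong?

#233: reviewed

From (2): #437 ∈ reviewed.
Suppose #233 ∈ shared: no assignment then satisfies all the clues, so #233 ∉ shared.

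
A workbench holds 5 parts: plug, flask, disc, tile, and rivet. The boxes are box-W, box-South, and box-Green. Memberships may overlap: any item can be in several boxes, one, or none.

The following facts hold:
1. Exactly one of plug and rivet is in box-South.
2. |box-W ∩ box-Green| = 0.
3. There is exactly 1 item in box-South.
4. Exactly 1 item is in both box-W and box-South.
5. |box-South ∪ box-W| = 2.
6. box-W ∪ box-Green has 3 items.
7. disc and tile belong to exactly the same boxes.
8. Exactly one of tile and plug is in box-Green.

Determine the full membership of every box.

box-W = {flask, rivet}; box-South = {rivet}; box-Green = {plug}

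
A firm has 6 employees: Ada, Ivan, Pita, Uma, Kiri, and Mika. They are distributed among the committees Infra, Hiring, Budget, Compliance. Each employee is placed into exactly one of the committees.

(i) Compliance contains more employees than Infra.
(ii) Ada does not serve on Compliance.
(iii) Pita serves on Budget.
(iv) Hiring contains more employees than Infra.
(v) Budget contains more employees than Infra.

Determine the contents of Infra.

Infra = {}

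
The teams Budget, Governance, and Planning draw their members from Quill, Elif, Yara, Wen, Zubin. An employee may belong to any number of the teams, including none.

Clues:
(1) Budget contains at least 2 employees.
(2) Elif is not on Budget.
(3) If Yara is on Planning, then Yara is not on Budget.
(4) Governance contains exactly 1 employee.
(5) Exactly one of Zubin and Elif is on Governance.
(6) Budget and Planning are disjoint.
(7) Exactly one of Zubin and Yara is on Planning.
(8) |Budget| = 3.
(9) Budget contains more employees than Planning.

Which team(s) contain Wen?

Wen: Budget

From (2): Elif ∉ Budget.
Suppose Wen ∉ Budget: no assignment then satisfies all the clues, so Wen ∈ Budget.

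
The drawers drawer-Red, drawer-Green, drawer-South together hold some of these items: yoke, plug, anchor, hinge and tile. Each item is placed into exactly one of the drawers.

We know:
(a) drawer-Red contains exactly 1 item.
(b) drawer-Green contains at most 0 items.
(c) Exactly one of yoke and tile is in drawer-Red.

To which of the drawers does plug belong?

plug: drawer-South

(b): drawer-Green already has 0, so the rest are out.
Suppose plug ∈ drawer-Red: no assignment then satisfies all the clues, so plug ∉ drawer-Red.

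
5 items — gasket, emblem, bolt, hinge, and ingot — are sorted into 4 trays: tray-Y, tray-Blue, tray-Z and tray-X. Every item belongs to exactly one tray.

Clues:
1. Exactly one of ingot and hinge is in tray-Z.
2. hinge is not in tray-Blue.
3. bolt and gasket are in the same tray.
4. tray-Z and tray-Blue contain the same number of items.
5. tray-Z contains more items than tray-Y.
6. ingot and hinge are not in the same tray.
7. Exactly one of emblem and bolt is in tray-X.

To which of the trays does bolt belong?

bolt: tray-X

From (2): hinge ∉ tray-Blue.
Suppose bolt ∈ tray-Y: no assignment then satisfies all the clues, so bolt ∉ tray-Y.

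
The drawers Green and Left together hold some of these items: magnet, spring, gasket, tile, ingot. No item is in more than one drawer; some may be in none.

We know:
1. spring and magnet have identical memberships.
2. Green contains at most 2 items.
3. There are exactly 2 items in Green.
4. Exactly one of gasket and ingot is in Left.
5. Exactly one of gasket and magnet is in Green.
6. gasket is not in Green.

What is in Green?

Green = {magnet, spring}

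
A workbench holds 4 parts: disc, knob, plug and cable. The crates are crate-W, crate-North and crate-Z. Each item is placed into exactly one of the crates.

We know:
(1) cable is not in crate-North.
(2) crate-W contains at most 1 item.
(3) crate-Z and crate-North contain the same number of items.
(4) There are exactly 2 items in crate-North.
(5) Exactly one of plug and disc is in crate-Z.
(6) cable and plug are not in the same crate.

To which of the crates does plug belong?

plug: crate-North

From (1): cable ∉ crate-North.
Suppose plug ∈ crate-W: no assignment then satisfies all the clues, so plug ∉ crate-W.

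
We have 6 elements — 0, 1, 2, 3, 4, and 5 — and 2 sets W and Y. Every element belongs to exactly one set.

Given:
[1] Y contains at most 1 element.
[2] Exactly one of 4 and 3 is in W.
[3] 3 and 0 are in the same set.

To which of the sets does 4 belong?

4: Y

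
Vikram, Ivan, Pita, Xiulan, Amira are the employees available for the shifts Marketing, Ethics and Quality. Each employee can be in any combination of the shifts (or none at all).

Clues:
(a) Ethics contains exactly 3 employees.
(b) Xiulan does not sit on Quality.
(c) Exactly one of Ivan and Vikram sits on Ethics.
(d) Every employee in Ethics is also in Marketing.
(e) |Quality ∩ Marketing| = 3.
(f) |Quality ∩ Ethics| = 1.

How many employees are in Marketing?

5

From (b): Xiulan ∉ Quality.
Suppose Vikram ∉ Marketing: no assignment then satisfies all the clues, so Vikram ∈ Marketing.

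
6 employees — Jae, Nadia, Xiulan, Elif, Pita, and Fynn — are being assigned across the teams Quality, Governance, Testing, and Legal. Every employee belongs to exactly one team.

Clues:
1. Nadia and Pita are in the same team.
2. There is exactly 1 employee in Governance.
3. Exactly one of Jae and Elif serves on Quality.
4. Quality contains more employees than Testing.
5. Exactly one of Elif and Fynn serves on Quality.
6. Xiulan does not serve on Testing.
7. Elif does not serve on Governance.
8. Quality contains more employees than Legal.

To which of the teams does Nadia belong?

Nadia: Quality

From (6): Xiulan ∉ Testing.
From (7): Elif ∉ Governance.
Suppose Nadia ∉ Quality: no assignment then satisfies all the clues, so Nadia ∈ Quality.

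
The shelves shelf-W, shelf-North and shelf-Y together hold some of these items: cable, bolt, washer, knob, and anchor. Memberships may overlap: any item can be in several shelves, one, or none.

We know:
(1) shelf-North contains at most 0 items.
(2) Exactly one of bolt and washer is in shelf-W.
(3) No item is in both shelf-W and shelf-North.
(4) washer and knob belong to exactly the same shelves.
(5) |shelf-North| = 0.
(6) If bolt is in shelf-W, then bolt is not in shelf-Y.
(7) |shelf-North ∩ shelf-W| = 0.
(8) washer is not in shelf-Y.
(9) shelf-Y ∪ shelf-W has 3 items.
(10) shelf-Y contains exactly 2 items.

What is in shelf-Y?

shelf-Y = {anchor, cable}

From (8): washer ∉ shelf-Y.
(1): shelf-North already has 0, so the rest are out.
(4): knob matches washer: knob ∉ shelf-Y.
Suppose cable ∉ shelf-Y: no assignment then satisfies all the clues, so cable ∈ shelf-Y.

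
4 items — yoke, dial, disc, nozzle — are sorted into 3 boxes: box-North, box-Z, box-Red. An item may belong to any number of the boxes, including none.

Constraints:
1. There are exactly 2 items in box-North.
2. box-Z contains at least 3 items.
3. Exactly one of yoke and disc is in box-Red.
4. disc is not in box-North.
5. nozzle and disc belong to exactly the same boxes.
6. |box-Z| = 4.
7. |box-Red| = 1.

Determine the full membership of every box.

box-North = {dial, yoke}; box-Z = {dial, disc, nozzle, yoke}; box-Red = {yoke}

From (4): disc ∉ box-North.
(5): nozzle matches disc: nozzle ∉ box-North.
(6): only 4 candidates remain for box-Z, so all are in.
(1): only 2 candidates remain for box-North, so all are in.
Suppose yoke ∉ box-Red: no assignment then satisfies all the clues, so yoke ∈ box-Red.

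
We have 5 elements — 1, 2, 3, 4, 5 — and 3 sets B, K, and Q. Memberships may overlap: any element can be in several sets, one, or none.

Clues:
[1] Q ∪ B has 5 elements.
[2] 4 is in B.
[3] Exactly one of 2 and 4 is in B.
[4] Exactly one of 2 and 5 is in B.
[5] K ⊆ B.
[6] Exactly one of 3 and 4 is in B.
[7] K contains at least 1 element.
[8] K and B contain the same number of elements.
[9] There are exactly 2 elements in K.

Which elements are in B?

B = {4, 5}

From (2): 4 ∈ B.
(3) (exactly one): 2 ∉ B.
(4) (exactly one): 5 ∈ B.
(5) contrapositive: 2 ∉ K.
(6) (exactly one): 3 ∉ B.
(5) contrapositive: 3 ∉ K.
Suppose 1 ∈ B: no assignment then satisfies all the clues, so 1 ∉ B.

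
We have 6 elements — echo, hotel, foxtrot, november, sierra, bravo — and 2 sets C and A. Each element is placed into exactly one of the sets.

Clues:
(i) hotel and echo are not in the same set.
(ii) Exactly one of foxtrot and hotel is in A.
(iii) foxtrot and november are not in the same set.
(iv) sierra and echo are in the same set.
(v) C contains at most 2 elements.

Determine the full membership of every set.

C = {hotel, november}; A = {bravo, echo, foxtrot, sierra}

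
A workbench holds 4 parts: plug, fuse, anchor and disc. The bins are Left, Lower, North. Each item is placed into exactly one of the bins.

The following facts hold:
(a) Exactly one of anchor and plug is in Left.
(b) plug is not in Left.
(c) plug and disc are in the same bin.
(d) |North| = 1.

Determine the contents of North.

North = {fuse}

From (b): plug ∉ Left.
(a) (exactly one): anchor ∈ Left.
(c): disc matches plug: disc ∉ Left.
Suppose plug ∈ North: no assignment then satisfies all the clues, so plug ∉ North.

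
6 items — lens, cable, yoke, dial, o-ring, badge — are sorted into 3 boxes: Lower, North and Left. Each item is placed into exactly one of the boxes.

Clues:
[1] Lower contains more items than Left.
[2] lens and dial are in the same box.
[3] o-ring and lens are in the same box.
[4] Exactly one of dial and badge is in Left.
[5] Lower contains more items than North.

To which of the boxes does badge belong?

badge: Left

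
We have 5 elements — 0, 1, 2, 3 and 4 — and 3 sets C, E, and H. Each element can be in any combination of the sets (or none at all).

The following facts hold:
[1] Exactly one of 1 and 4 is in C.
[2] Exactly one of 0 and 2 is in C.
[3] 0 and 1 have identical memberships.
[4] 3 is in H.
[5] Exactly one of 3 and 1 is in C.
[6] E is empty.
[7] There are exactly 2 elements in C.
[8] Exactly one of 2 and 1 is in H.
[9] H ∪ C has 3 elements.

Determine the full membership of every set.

C = {0, 1}; E = {}; H = {0, 1, 3}

From (4): 3 ∈ H.
(6): E already has 0, so the rest are out.
Suppose 0 ∉ C: no assignment then satisfies all the clues, so 0 ∈ C.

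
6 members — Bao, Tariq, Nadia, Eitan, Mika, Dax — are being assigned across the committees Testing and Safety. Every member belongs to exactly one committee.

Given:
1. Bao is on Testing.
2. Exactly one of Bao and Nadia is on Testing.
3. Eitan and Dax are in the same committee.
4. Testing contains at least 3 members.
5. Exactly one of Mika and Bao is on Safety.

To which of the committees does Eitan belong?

Eitan: Testing

From (1): Bao ∈ Testing.
(2) (exactly one): Nadia ∉ Testing.
(5) (exactly one): Mika ∈ Safety.
Only one committee left: Nadia ∈ Safety.
Suppose Eitan ∉ Testing: no assignment then satisfies all the clues, so Eitan ∈ Testing.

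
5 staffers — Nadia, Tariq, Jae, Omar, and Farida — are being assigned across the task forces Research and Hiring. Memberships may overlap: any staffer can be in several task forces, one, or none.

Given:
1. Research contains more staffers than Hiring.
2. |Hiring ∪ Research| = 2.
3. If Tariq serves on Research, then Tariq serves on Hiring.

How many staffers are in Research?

2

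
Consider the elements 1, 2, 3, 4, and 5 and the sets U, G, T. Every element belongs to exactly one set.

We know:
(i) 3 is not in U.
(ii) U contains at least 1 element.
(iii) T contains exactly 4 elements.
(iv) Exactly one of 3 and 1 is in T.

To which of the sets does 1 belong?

1: U

From (i): 3 ∉ U.
Suppose 1 ∉ U: no assignment then satisfies all the clues, so 1 ∈ U.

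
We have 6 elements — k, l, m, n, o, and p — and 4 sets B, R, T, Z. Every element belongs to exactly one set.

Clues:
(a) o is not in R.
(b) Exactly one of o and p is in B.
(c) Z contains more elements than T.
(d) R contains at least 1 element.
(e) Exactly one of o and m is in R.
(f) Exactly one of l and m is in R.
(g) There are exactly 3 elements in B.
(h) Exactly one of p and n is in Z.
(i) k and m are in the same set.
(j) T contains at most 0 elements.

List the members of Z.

Z = {p}

From (a): o ∉ R.
(e) (exactly one): m ∈ R.
(f) (exactly one): l ∉ R.
(i): k matches m: k ∉ B.
(i): k matches m: k ∈ R.
(j): T already has 0, so the rest are out.
Suppose l ∈ Z: no assignment then satisfies all the clues, so l ∉ Z.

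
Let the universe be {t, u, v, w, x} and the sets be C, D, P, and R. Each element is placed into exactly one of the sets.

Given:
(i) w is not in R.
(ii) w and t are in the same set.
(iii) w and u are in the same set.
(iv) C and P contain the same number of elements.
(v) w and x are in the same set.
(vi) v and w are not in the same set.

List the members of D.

D = {t, u, w, x}

From (i): w ∉ R.
(ii): t matches w: t ∉ R.
(iii): u matches w: u ∉ R.
(v): x matches w: x ∉ R.
Suppose t ∉ D: no assignment then satisfies all the clues, so t ∈ D.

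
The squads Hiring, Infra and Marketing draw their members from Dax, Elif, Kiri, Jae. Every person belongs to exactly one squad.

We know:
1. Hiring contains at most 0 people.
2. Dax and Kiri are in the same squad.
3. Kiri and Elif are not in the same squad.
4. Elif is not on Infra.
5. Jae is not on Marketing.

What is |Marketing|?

1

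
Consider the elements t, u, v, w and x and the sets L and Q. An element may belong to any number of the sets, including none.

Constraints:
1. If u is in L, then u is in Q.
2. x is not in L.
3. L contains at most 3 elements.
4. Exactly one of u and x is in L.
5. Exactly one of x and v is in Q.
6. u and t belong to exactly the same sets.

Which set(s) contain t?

t: L, Q

From (2): x ∉ L.
(4) (exactly one): u ∈ L.
(6): t matches u: t ∈ L.
(1): u ∈ Q.
(6): t matches u: t ∈ Q.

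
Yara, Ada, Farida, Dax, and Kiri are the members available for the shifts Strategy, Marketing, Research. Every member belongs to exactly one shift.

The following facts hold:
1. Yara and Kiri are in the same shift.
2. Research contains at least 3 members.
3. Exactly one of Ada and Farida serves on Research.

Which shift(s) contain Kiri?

Kiri: Research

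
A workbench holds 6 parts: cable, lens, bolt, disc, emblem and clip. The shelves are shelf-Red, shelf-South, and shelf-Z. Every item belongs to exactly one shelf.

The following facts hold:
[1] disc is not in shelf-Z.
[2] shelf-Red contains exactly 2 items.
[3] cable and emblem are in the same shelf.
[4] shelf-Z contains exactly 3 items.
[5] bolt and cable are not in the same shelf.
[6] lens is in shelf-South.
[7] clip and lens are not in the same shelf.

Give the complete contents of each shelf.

shelf-Red = {bolt, disc}; shelf-South = {lens}; shelf-Z = {cable, clip, emblem}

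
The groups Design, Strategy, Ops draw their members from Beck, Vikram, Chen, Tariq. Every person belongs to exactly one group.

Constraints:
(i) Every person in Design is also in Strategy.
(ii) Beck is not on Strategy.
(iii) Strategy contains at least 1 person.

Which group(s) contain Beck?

From (ii): Beck ∉ Strategy.
(i) contrapositive: Beck ∉ Design.
Only one group left: Beck ∈ Ops.

Beck: Ops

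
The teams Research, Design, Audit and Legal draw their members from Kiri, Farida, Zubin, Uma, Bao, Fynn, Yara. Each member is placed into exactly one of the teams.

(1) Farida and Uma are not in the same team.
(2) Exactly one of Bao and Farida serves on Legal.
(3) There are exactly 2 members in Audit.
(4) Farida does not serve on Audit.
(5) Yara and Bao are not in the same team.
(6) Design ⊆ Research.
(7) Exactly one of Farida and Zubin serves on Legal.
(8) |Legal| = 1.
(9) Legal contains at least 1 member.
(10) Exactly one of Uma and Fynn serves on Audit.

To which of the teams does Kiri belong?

From (4): Farida ∉ Audit.
Suppose Kiri ∉ Research: no assignment then satisfies all the clues, so Kiri ∈ Research.

Kiri: Research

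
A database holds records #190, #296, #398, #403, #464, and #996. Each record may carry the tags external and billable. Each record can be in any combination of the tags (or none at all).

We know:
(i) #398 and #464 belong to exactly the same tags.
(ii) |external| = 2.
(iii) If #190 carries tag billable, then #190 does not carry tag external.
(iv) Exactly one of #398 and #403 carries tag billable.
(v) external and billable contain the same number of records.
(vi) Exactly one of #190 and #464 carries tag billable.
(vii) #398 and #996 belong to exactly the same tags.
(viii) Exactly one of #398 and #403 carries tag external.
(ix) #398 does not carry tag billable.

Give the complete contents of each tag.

external = {#296, #403}; billable = {#190, #403}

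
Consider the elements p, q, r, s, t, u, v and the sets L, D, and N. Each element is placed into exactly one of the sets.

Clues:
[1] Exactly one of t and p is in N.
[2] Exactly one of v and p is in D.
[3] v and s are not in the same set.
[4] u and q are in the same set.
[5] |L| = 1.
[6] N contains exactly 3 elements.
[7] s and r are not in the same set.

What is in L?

L = {s}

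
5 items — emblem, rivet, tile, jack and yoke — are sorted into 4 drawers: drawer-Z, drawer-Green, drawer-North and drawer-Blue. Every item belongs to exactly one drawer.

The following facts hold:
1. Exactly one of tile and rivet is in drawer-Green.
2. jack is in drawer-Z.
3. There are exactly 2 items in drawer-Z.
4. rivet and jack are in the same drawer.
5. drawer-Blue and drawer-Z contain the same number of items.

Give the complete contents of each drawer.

drawer-Z = {jack, rivet}; drawer-Green = {tile}; drawer-North = {}; drawer-Blue = {emblem, yoke}

From (2): jack ∈ drawer-Z.
(4): rivet matches jack: rivet ∈ drawer-Z.
(1) (exactly one): tile ∈ drawer-Green.
(3): drawer-Z already has 2, so the rest are out.
Suppose emblem ∈ drawer-Green: no assignment then satisfies all the clues, so emblem ∉ drawer-Green.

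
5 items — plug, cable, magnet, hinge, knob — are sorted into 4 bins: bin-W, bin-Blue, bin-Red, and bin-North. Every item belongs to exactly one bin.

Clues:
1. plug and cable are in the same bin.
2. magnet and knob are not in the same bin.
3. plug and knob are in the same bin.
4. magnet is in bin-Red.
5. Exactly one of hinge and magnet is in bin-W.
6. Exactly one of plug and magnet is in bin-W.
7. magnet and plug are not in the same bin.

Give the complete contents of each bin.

From (4): magnet ∈ bin-Red.
(2): knob ∉ bin-Red.
(3): plug matches knob: plug ∉ bin-Red.
(5) (exactly one): hinge ∈ bin-W.
(6) (exactly one): plug ∈ bin-W.
(1): cable matches plug: cable ∈ bin-W.
(3): knob matches plug: knob ∈ bin-W.

bin-W = {cable, hinge, knob, plug}; bin-Blue = {}; bin-Red = {magnet}; bin-North = {}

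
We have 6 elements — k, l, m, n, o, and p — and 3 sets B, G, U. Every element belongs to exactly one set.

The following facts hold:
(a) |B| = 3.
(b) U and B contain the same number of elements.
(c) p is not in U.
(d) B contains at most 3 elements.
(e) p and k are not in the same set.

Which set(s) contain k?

k: U

From (c): p ∉ U.
Suppose k ∈ B: no assignment then satisfies all the clues, so k ∉ B.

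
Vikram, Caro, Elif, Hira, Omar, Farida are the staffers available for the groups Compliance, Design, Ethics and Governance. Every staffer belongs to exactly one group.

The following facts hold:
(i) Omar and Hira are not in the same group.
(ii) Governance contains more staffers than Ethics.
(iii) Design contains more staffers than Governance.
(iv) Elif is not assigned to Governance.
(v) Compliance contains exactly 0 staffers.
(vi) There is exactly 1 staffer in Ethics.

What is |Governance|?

2

From (iv): Elif ∉ Governance.
(v): Compliance already has 0, so the rest are out.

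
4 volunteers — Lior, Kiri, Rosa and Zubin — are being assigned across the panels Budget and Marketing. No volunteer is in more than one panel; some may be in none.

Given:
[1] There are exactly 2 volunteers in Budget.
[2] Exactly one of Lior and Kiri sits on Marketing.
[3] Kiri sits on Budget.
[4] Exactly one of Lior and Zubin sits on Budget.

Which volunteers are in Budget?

From (3): Kiri ∈ Budget.
(2) (exactly one): Lior ∈ Marketing.
(4) (exactly one): Zubin ∈ Budget.
(1): Budget already has 2, so the rest are out.

Budget = {Kiri, Zubin}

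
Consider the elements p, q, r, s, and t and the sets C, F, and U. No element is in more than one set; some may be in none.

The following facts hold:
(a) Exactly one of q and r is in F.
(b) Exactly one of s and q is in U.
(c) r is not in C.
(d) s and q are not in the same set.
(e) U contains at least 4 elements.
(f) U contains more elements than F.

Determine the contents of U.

From (c): r ∉ C.
Suppose p ∉ U: no assignment then satisfies all the clues, so p ∈ U.

U = {p, r, s, t}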